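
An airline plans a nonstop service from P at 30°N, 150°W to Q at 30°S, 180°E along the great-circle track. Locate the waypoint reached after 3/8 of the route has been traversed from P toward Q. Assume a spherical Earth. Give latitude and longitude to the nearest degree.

≈ 8°N, 162°W

Write both endpoints as unit vectors p₁, p₂ with components (cos φ cos λ, cos φ sin λ, sin φ).
The central angle between the endpoints is δ = arccos(p₁·p₂) ≈ 1.160 rad (66.5°).
Interpolate at f = 3/8 with slerp weights a = sin((1−f)δ)/sin δ ≈ 0.723, b = sin(fδ)/sin δ ≈ 0.460.
p = a·p₁ + b·p₂ ≈ (-0.940, -0.313, 0.132); φ = arcsin(p_z) ≈ 7.58°, λ = atan2(p_y, p_x) ≈ -161.58°.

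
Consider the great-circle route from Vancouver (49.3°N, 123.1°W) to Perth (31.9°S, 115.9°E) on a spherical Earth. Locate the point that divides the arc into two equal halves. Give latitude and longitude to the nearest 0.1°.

Convert each endpoint to a unit vector on the sphere (x = cos φ cos λ, y = cos φ sin λ, z = sin φ).
The central angle between the endpoints is δ = arccos(p₁·p₂) ≈ 2.326 rad (133.3°).
Interpolate at f = 1/2 with slerp weights a = sin((1−f)δ)/sin δ ≈ 1.261, b = sin(fδ)/sin δ ≈ 1.261.
p = a·p₁ + b·p₂ ≈ (-0.917, 0.274, 0.290); φ = arcsin(p_z) ≈ 16.84°, λ = atan2(p_y, p_x) ≈ 163.35°.

≈ (16.8°N, 163.3°E)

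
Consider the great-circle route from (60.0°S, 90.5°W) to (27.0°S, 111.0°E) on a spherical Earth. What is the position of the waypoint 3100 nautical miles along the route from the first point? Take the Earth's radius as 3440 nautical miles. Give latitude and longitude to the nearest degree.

≈ (65°S, 127°E)

Convert each endpoint to a unit vector on the sphere (x = cos φ cos λ, y = cos φ sin λ, z = sin φ).
The central angle between the endpoints is δ = arccos(p₁·p₂) ≈ 1.592 rad (91.2°). The total great-circle distance is δ·R ≈ 1.592 × 3440 ≈ 5477 nmi, so the target fraction is f = 3100/5477 ≈ 0.566.
Interpolate at f ≈ 0.566 with slerp weights a = sin((1−f)δ)/sin δ ≈ 0.637, b = sin(fδ)/sin δ ≈ 0.784.
p = a·p₁ + b·p₂ ≈ (-0.253, 0.334, -0.908); φ = arcsin(p_z) ≈ -65.24°, λ = atan2(p_y, p_x) ≈ 127.19°.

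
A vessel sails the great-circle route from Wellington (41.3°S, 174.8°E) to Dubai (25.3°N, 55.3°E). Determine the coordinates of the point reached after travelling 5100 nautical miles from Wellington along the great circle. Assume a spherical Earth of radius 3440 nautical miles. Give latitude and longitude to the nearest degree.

≈ 2°S, 90°E

Write both endpoints as unit vectors p₁, p₂ with components (cos φ cos λ, cos φ sin λ, sin φ).
The central angle between the endpoints is δ = arccos(p₁·p₂) ≈ 2.235 rad (128.1°). The total great-circle distance is δ·R ≈ 2.235 × 3440 ≈ 7689 nmi, so the target fraction is f = 5100/7689 ≈ 0.663.
Interpolate at f ≈ 0.663 with slerp weights a = sin((1−f)δ)/sin δ ≈ 0.868, b = sin(fδ)/sin δ ≈ 1.265.
p = a·p₁ + b·p₂ ≈ (0.002, 0.999, -0.032); φ = arcsin(p_z) ≈ -1.85°, λ = atan2(p_y, p_x) ≈ 89.91°.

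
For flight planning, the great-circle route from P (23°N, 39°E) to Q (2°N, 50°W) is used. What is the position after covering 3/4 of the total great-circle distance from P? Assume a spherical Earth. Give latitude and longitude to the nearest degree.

From cos δ = sin φ₁ sin φ₂ + cos φ₁ cos φ₂ cos Δλ, the central angle is δ ≈ 1.541 rad (88.3°).
Interpolate at f = 3/4 with slerp weights a = sin((1−f)δ)/sin δ ≈ 0.376, b = sin(fδ)/sin δ ≈ 0.916.
p = a·p₁ + b·p₂ ≈ (0.857, -0.483, 0.179); φ = arcsin(p_z) ≈ 10.30°, λ = atan2(p_y, p_x) ≈ -29.41°.

≈ (10°N, 29°W)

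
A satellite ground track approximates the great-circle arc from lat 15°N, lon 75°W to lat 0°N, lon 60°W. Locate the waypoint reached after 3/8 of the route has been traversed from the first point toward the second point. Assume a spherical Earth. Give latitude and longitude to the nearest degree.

Write both endpoints as unit vectors p₁, p₂ with components (cos φ cos λ, cos φ sin λ, sin φ).
The central angle between the endpoints is δ = arccos(p₁·p₂) ≈ 0.368 rad (21.1°).
Interpolate at f = 3/8 with slerp weights a = sin((1−f)δ)/sin δ ≈ 0.634, b = sin(fδ)/sin δ ≈ 0.382.
p = a·p₁ + b·p₂ ≈ (0.350, -0.922, 0.164); φ = arcsin(p_z) ≈ 9.44°, λ = atan2(p_y, p_x) ≈ -69.24°.

≈ lat 9°N, lon 69°W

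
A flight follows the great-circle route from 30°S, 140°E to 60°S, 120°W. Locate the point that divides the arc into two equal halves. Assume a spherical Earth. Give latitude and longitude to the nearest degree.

Write both endpoints as unit vectors p₁, p₂ with components (cos φ cos λ, cos φ sin λ, sin φ).
The central angle between the endpoints is δ = arccos(p₁·p₂) ≈ 1.205 rad (69.0°).
Interpolate at f = 1/2 with slerp weights a = sin((1−f)δ)/sin δ ≈ 0.607, b = sin(fδ)/sin δ ≈ 0.607.
p = a·p₁ + b·p₂ ≈ (-0.554, 0.075, -0.829); φ = arcsin(p_z) ≈ -55.99°, λ = atan2(p_y, p_x) ≈ 172.29°.

≈ 56°S, 172°E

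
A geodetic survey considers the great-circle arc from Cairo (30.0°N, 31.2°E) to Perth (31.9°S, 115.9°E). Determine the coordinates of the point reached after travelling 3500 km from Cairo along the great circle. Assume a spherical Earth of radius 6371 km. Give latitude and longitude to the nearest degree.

≈ 11°N, 59°E

Write both endpoints as unit vectors p₁, p₂ with components (cos φ cos λ, cos φ sin λ, sin φ).
The central angle between the endpoints is δ = arccos(p₁·p₂) ≈ 1.768 rad (101.3°). The total great-circle distance is δ·R ≈ 1.768 × 6371 ≈ 11266 km, so the target fraction is f = 3500/11266 ≈ 0.311.
Interpolate at f ≈ 0.311 with slerp weights a = sin((1−f)δ)/sin δ ≈ 0.957, b = sin(fδ)/sin δ ≈ 0.533.
p = a·p₁ + b·p₂ ≈ (0.512, 0.836, 0.197); φ = arcsin(p_z) ≈ 11.38°, λ = atan2(p_y, p_x) ≈ 58.53°.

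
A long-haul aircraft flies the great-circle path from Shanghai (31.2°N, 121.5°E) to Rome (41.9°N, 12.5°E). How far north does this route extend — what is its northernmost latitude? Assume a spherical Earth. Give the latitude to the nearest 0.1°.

≈ 52.6°N

The great circle lies in the plane with unit normal n̂ = (p₁ × p₂)/|p₁ × p₂|.
Here n̂_z ≈ -0.608; the vertex latitude is φ_max = arccos|n̂_z| ≈ 52.6°.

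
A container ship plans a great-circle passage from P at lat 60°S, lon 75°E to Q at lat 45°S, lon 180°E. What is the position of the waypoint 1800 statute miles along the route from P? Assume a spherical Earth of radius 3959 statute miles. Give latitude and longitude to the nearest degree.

≈ lat 65°S, lon 133°E

Write both endpoints as unit vectors p₁, p₂ with components (cos φ cos λ, cos φ sin λ, sin φ).
The central angle between the endpoints is δ = arccos(p₁·p₂) ≈ 1.023 rad (58.6°). The total great-circle distance is δ·R ≈ 1.023 × 3959 ≈ 4050 mi, so the target fraction is f = 1800/4050 ≈ 0.444.
Interpolate at f ≈ 0.444 with slerp weights a = sin((1−f)δ)/sin δ ≈ 0.630, b = sin(fδ)/sin δ ≈ 0.514.
p = a·p₁ + b·p₂ ≈ (-0.282, 0.304, -0.910); φ = arcsin(p_z) ≈ -65.47°, λ = atan2(p_y, p_x) ≈ 132.82°.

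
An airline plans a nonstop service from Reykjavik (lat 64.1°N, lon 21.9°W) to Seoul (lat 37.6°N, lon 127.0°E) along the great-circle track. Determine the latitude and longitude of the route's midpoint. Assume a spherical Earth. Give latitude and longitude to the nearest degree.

Write both endpoints as unit vectors p₁, p₂ with components (cos φ cos λ, cos φ sin λ, sin φ).
The central angle between the endpoints is δ = arccos(p₁·p₂) ≈ 1.316 rad (75.4°).
Interpolate at f = 1/2 with slerp weights a = sin((1−f)δ)/sin δ ≈ 0.632, b = sin(fδ)/sin δ ≈ 0.632.
p = a·p₁ + b·p₂ ≈ (-0.045, 0.297, 0.954); φ = arcsin(p_z) ≈ 72.53°, λ = atan2(p_y, p_x) ≈ 98.66°.

≈ lat 73°N, lon 99°E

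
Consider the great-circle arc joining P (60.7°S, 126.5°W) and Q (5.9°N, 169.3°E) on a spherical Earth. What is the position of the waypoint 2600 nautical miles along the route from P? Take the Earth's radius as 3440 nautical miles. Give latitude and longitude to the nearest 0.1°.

Convert each endpoint to a unit vector on the sphere (x = cos φ cos λ, y = cos φ sin λ, z = sin φ).
The central angle between the endpoints is δ = arccos(p₁·p₂) ≈ 1.448 rad (83.0°). The total great-circle distance is δ·R ≈ 1.448 × 3440 ≈ 4982 nmi, so the target fraction is f = 2600/4982 ≈ 0.522.
Interpolate at f ≈ 0.522 with slerp weights a = sin((1−f)δ)/sin δ ≈ 0.643, b = sin(fδ)/sin δ ≈ 0.691.
p = a·p₁ + b·p₂ ≈ (-0.863, -0.125, -0.490); φ = arcsin(p_z) ≈ -29.34°, λ = atan2(p_y, p_x) ≈ -171.73°.

≈ (29.3°S, 171.7°W)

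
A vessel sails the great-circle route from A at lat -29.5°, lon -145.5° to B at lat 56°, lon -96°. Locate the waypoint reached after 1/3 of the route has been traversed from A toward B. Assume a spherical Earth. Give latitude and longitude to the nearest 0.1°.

≈ lat -0.3°, lon -132.5°

The haversine formula gives a central angle δ ≈ 1.663 rad (95.3°) between the endpoints.
Interpolate at f = 1/3 with slerp weights a = sin((1−f)δ)/sin δ ≈ 0.899, b = sin(fδ)/sin δ ≈ 0.529.
p = a·p₁ + b·p₂ ≈ (-0.676, -0.737, -0.004); φ = arcsin(p_z) ≈ -0.25°, λ = atan2(p_y, p_x) ≈ -132.51°.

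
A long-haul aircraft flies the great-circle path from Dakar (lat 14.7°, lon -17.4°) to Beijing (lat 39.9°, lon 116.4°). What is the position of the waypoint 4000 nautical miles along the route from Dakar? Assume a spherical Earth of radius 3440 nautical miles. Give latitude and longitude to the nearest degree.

≈ lat 55°, lon 53°

Write both endpoints as unit vectors p₁, p₂ with components (cos φ cos λ, cos φ sin λ, sin φ).
The central angle between the endpoints is δ = arccos(p₁·p₂) ≈ 1.929 rad (110.5°). The total great-circle distance is δ·R ≈ 1.929 × 3440 ≈ 6637 nmi, so the target fraction is f = 4000/6637 ≈ 0.603.
Interpolate at f ≈ 0.603 with slerp weights a = sin((1−f)δ)/sin δ ≈ 0.741, b = sin(fδ)/sin δ ≈ 0.980.
p = a·p₁ + b·p₂ ≈ (0.349, 0.459, 0.817); φ = arcsin(p_z) ≈ 54.76°, λ = atan2(p_y, p_x) ≈ 52.75°.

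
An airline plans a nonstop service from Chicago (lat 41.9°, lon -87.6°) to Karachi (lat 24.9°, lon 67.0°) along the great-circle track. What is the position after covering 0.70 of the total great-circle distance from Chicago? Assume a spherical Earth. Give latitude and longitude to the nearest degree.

From cos δ = sin φ₁ sin φ₂ + cos φ₁ cos φ₂ cos Δλ, the central angle is δ ≈ 1.906 rad (109.2°).
Interpolate at f = 0.70 with slerp weights a = sin((1−f)δ)/sin δ ≈ 0.573, b = sin(fδ)/sin δ ≈ 1.029.
p = a·p₁ + b·p₂ ≈ (0.383, 0.433, 0.816); φ = arcsin(p_z) ≈ 54.68°, λ = atan2(p_y, p_x) ≈ 48.56°.

≈ lat 55°, lon 49°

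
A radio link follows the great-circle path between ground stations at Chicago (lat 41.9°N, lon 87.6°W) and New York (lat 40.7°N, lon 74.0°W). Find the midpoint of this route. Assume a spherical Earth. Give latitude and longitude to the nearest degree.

Write both endpoints as unit vectors p₁, p₂ with components (cos φ cos λ, cos φ sin λ, sin φ).
The central angle between the endpoints is δ = arccos(p₁·p₂) ≈ 0.179 rad (10.3°).
Interpolate at f = 1/2 with slerp weights a = sin((1−f)δ)/sin δ ≈ 0.502, b = sin(fδ)/sin δ ≈ 0.502.
p = a·p₁ + b·p₂ ≈ (0.121, -0.739, 0.663); φ = arcsin(p_z) ≈ 41.50°, λ = atan2(p_y, p_x) ≈ -80.74°.

≈ lat 42°N, lon 81°W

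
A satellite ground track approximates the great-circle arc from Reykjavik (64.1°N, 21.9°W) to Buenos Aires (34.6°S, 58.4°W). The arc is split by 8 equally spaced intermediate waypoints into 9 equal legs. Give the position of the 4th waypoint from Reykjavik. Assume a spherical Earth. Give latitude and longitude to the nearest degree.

≈ (21°N, 45°W)

From cos δ = sin φ₁ sin φ₂ + cos φ₁ cos φ₂ cos Δλ, the central angle is δ ≈ 1.794 rad (102.8°).
Interpolate at f = 4/9 with slerp weights a = sin((1−f)δ)/sin δ ≈ 0.861, b = sin(fδ)/sin δ ≈ 0.734.
p = a·p₁ + b·p₂ ≈ (0.666, -0.655, 0.358); φ = arcsin(p_z) ≈ 20.98°, λ = atan2(p_y, p_x) ≈ -44.53°.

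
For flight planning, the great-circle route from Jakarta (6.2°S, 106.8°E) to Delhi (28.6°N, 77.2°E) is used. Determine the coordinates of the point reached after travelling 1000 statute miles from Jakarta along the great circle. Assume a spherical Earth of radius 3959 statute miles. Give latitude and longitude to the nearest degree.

The haversine formula gives a central angle δ ≈ 0.785 rad (45.0°) between the endpoints. The total great-circle distance is δ·R ≈ 0.785 × 3959 ≈ 3109 mi, so the target fraction is f = 1000/3109 ≈ 0.322.
Interpolate at f ≈ 0.322 with slerp weights a = sin((1−f)δ)/sin δ ≈ 0.718, b = sin(fδ)/sin δ ≈ 0.353.
p = a·p₁ + b·p₂ ≈ (-0.138, 0.986, 0.092); φ = arcsin(p_z) ≈ 5.26°, λ = atan2(p_y, p_x) ≈ 97.94°.

≈ (5°N, 98°E)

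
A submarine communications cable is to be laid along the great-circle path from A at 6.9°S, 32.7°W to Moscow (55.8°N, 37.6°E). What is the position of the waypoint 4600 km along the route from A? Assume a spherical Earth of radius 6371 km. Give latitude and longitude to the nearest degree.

Write both endpoints as unit vectors p₁, p₂ with components (cos φ cos λ, cos φ sin λ, sin φ).
The central angle between the endpoints is δ = arccos(p₁·p₂) ≈ 1.482 rad (84.9°). The total great-circle distance is δ·R ≈ 1.482 × 6371 ≈ 9441 km, so the target fraction is f = 4600/9441 ≈ 0.487.
Interpolate at f ≈ 0.487 with slerp weights a = sin((1−f)δ)/sin δ ≈ 0.692, b = sin(fδ)/sin δ ≈ 0.664.
p = a·p₁ + b·p₂ ≈ (0.873, -0.143, 0.466); φ = arcsin(p_z) ≈ 27.76°, λ = atan2(p_y, p_x) ≈ -9.32°.

≈ 28°N, 9°W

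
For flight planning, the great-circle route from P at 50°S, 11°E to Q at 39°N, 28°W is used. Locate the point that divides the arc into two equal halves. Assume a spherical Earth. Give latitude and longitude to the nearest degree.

≈ 6°S, 10°W

The haversine formula gives a central angle δ ≈ 1.665 rad (95.4°) between the endpoints.
Interpolate at f = 1/2 with slerp weights a = sin((1−f)δ)/sin δ ≈ 0.743, b = sin(fδ)/sin δ ≈ 0.743.
p = a·p₁ + b·p₂ ≈ (0.978, -0.180, -0.102); φ = arcsin(p_z) ≈ -5.83°, λ = atan2(p_y, p_x) ≈ -10.42°.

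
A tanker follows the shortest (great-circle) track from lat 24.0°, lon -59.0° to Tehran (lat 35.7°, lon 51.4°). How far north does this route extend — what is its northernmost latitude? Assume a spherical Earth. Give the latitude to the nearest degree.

The great circle lies in the plane with unit normal n̂ = (p₁ × p₂)/|p₁ × p₂|.
Here n̂_z ≈ +0.696; the vertex latitude is φ_max = arccos|n̂_z| ≈ 45.9°.
Check via Clairaut: cos φ_max = |cos φ₁| · sin C = cos(24.0°)·sin(49.6°) ≈ 0.696, again giving ≈ 45.9°.

≈ 46°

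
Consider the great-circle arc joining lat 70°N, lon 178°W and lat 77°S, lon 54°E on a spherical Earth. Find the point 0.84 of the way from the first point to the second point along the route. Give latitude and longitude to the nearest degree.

≈ lat 61°S, lon 118°E

Convert each endpoint to a unit vector on the sphere (x = cos φ cos λ, y = cos φ sin λ, z = sin φ).
The central angle between the endpoints is δ = arccos(p₁·p₂) ≈ 2.869 rad (164.4°).
Interpolate at f = 0.84 with slerp weights a = sin((1−f)δ)/sin δ ≈ 1.643, b = sin(fδ)/sin δ ≈ 2.479.
p = a·p₁ + b·p₂ ≈ (-0.234, 0.432, -0.871); φ = arcsin(p_z) ≈ -60.60°, λ = atan2(p_y, p_x) ≈ 118.46°.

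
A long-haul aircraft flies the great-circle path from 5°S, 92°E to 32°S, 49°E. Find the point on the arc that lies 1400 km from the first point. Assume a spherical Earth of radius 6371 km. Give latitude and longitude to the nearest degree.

Write both endpoints as unit vectors p₁, p₂ with components (cos φ cos λ, cos φ sin λ, sin φ).
The central angle between the endpoints is δ = arccos(p₁·p₂) ≈ 0.845 rad (48.4°). The total great-circle distance is δ·R ≈ 0.845 × 6371 ≈ 5381 km, so the target fraction is f = 1400/5381 ≈ 0.260.
Interpolate at f ≈ 0.260 with slerp weights a = sin((1−f)δ)/sin δ ≈ 0.782, b = sin(fδ)/sin δ ≈ 0.292.
p = a·p₁ + b·p₂ ≈ (0.135, 0.965, -0.223); φ = arcsin(p_z) ≈ -12.87°, λ = atan2(p_y, p_x) ≈ 82.04°.

≈ 13°S, 82°E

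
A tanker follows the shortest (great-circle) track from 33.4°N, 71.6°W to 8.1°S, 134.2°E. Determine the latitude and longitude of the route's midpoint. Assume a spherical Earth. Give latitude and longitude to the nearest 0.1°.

From cos δ = sin φ₁ sin φ₂ + cos φ₁ cos φ₂ cos Δλ, the central angle is δ ≈ 2.535 rad (145.3°).
Interpolate at f = 1/2 with slerp weights a = sin((1−f)δ)/sin δ ≈ 1.675, b = sin(fδ)/sin δ ≈ 1.675.
p = a·p₁ + b·p₂ ≈ (-0.715, -0.138, 0.686); φ = arcsin(p_z) ≈ 43.30°, λ = atan2(p_y, p_x) ≈ -169.07°.

≈ 43.3°N, 169.1°W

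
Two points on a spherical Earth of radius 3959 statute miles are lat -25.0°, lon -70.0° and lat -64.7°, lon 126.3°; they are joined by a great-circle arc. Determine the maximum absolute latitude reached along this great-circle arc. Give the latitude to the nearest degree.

≈ -84°

The great circle lies in the plane with unit normal n̂ = (p₁ × p₂)/|p₁ × p₂|.
Here n̂_z ≈ -0.109; the vertex latitude is φ_max = arccos|n̂_z| ≈ 83.8°.
Check via Clairaut: cos φ_max = |cos φ₁| · sin C = cos(25.0°)·sin(173.1°) ≈ 0.109, again giving ≈ 83.8°.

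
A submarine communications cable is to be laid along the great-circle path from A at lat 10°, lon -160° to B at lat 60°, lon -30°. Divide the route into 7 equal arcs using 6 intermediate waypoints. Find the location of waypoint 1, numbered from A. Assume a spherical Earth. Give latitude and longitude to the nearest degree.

Convert each endpoint to a unit vector on the sphere (x = cos φ cos λ, y = cos φ sin λ, z = sin φ).
The central angle between the endpoints is δ = arccos(p₁·p₂) ≈ 1.738 rad (99.6°).
Interpolate at f = 1/7 with slerp weights a = sin((1−f)δ)/sin δ ≈ 1.011, b = sin(fδ)/sin δ ≈ 0.249.
p = a·p₁ + b·p₂ ≈ (-0.827, -0.403, 0.391); φ = arcsin(p_z) ≈ 23.04°, λ = atan2(p_y, p_x) ≈ -154.05°.

≈ lat 23°, lon -154°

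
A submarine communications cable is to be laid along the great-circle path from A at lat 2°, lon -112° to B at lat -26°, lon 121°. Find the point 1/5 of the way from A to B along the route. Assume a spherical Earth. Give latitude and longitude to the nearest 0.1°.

≈ lat -10.3°, lon -133.6°

Convert each endpoint to a unit vector on the sphere (x = cos φ cos λ, y = cos φ sin λ, z = sin φ).
The central angle between the endpoints is δ = arccos(p₁·p₂) ≈ 2.160 rad (123.8°).
Interpolate at f = 1/5 with slerp weights a = sin((1−f)δ)/sin δ ≈ 1.188, b = sin(fδ)/sin δ ≈ 0.504.
p = a·p₁ + b·p₂ ≈ (-0.678, -0.713, -0.179); φ = arcsin(p_z) ≈ -10.33°, λ = atan2(p_y, p_x) ≈ -133.56°.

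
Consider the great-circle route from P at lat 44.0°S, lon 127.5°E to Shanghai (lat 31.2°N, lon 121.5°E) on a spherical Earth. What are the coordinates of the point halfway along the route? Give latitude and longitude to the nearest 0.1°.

Write both endpoints as unit vectors p₁, p₂ with components (cos φ cos λ, cos φ sin λ, sin φ).
The central angle between the endpoints is δ = arccos(p₁·p₂) ≈ 1.316 rad (75.4°).
Interpolate at f = 1/2 with slerp weights a = sin((1−f)δ)/sin δ ≈ 0.632, b = sin(fδ)/sin δ ≈ 0.632.
p = a·p₁ + b·p₂ ≈ (-0.559, 0.822, -0.112); φ = arcsin(p_z) ≈ -6.41°, λ = atan2(p_y, p_x) ≈ 124.24°.

≈ lat 6.4°S, lon 124.2°E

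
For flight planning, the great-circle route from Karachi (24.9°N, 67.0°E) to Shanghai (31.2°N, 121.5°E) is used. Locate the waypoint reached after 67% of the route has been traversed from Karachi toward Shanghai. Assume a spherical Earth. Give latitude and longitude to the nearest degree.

Convert each endpoint to a unit vector on the sphere (x = cos φ cos λ, y = cos φ sin λ, z = sin φ).
The central angle between the endpoints is δ = arccos(p₁·p₂) ≈ 0.838 rad (48.0°).
Interpolate at f = 0.67 with slerp weights a = sin((1−f)δ)/sin δ ≈ 0.367, b = sin(fδ)/sin δ ≈ 0.716.
p = a·p₁ + b·p₂ ≈ (-0.190, 0.829, 0.526); φ = arcsin(p_z) ≈ 31.72°, λ = atan2(p_y, p_x) ≈ 102.90°.

≈ (32°N, 103°E)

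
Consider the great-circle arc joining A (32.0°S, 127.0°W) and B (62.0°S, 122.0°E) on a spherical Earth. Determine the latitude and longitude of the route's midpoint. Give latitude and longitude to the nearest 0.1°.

The haversine formula gives a central angle δ ≈ 1.240 rad (71.0°) between the endpoints.
Interpolate at f = 1/2 with slerp weights a = sin((1−f)δ)/sin δ ≈ 0.614, b = sin(fδ)/sin δ ≈ 0.614.
p = a·p₁ + b·p₂ ≈ (-0.466, -0.171, -0.868); φ = arcsin(p_z) ≈ -60.21°, λ = atan2(p_y, p_x) ≈ -159.81°.

≈ (60.2°S, 159.8°W)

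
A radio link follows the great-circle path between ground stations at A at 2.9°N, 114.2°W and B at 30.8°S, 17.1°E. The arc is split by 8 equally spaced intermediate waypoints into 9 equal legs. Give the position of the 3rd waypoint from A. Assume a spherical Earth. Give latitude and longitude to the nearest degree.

Convert each endpoint to a unit vector on the sphere (x = cos φ cos λ, y = cos φ sin λ, z = sin φ).
The central angle between the endpoints is δ = arccos(p₁·p₂) ≈ 2.204 rad (126.3°).
Interpolate at f = 3/9 with slerp weights a = sin((1−f)δ)/sin δ ≈ 1.235, b = sin(fδ)/sin δ ≈ 0.832.
p = a·p₁ + b·p₂ ≈ (0.178, -0.914, -0.364); φ = arcsin(p_z) ≈ -21.32°, λ = atan2(p_y, p_x) ≈ -79.01°.

≈ 21°S, 79°W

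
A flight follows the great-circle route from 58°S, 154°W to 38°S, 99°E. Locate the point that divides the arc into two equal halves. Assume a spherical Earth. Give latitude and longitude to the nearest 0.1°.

≈ 61.0°S, 137.7°E

Write both endpoints as unit vectors p₁, p₂ with components (cos φ cos λ, cos φ sin λ, sin φ).
The central angle between the endpoints is δ = arccos(p₁·p₂) ≈ 1.159 rad (66.4°).
Interpolate at f = 1/2 with slerp weights a = sin((1−f)δ)/sin δ ≈ 0.598, b = sin(fδ)/sin δ ≈ 0.598.
p = a·p₁ + b·p₂ ≈ (-0.358, 0.326, -0.875); φ = arcsin(p_z) ≈ -61.01°, λ = atan2(p_y, p_x) ≈ 137.68°.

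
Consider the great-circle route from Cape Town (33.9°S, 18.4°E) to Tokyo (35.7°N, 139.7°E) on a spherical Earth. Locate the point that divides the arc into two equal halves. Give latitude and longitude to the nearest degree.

≈ 2°N, 78°E

From cos δ = sin φ₁ sin φ₂ + cos φ₁ cos φ₂ cos Δλ, the central angle is δ ≈ 2.313 rad (132.5°).
Interpolate at f = 1/2 with slerp weights a = sin((1−f)δ)/sin δ ≈ 1.242, b = sin(fδ)/sin δ ≈ 1.242.
p = a·p₁ + b·p₂ ≈ (0.209, 0.977, 0.032); φ = arcsin(p_z) ≈ 1.84°, λ = atan2(p_y, p_x) ≈ 77.94°.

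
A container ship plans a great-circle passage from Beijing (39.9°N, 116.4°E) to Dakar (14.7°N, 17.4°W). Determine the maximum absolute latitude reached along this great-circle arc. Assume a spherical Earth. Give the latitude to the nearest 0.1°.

The great circle lies in the plane with unit normal n̂ = (p₁ × p₂)/|p₁ × p₂|.
Here n̂_z ≈ -0.572; the vertex latitude is φ_max = arccos|n̂_z| ≈ 55.1°.
Check via Clairaut: cos φ_max = |cos φ₁| · sin C = cos(39.9°)·sin(48.2°) ≈ 0.572, again giving ≈ 55.1°.

≈ 55.1°N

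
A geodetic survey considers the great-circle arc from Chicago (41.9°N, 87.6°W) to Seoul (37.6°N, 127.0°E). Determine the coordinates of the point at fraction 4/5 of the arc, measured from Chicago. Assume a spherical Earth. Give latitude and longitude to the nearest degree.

≈ 54°N, 141°E

Write both endpoints as unit vectors p₁, p₂ with components (cos φ cos λ, cos φ sin λ, sin φ).
The central angle between the endpoints is δ = arccos(p₁·p₂) ≈ 1.649 rad (94.5°).
Interpolate at f = 4/5 with slerp weights a = sin((1−f)δ)/sin δ ≈ 0.325, b = sin(fδ)/sin δ ≈ 0.971.
p = a·p₁ + b·p₂ ≈ (-0.453, 0.373, 0.810); φ = arcsin(p_z) ≈ 54.06°, λ = atan2(p_y, p_x) ≈ 140.53°.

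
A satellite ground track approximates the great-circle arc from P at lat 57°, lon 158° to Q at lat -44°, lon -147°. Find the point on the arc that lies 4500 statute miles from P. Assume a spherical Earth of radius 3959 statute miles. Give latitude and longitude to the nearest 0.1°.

Convert each endpoint to a unit vector on the sphere (x = cos φ cos λ, y = cos φ sin λ, z = sin φ).
The central angle between the endpoints is δ = arccos(p₁·p₂) ≈ 1.937 rad (111.0°). The total great-circle distance is δ·R ≈ 1.937 × 3959 ≈ 7668 mi, so the target fraction is f = 4500/7668 ≈ 0.587.
Interpolate at f ≈ 0.587 with slerp weights a = sin((1−f)δ)/sin δ ≈ 0.768, b = sin(fδ)/sin δ ≈ 0.972.
p = a·p₁ + b·p₂ ≈ (-0.974, -0.224, -0.031); φ = arcsin(p_z) ≈ -1.75°, λ = atan2(p_y, p_x) ≈ -167.06°.

≈ lat -1.7°, lon -167.1°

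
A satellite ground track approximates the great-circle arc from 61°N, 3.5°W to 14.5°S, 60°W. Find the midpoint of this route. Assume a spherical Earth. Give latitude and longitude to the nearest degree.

From cos δ = sin φ₁ sin φ₂ + cos φ₁ cos φ₂ cos Δλ, the central angle is δ ≈ 1.531 rad (87.7°).
Interpolate at f = 1/2 with slerp weights a = sin((1−f)δ)/sin δ ≈ 0.693, b = sin(fδ)/sin δ ≈ 0.693.
p = a·p₁ + b·p₂ ≈ (0.671, -0.602, 0.433); φ = arcsin(p_z) ≈ 25.65°, λ = atan2(p_y, p_x) ≈ -41.88°.

≈ 26°N, 42°W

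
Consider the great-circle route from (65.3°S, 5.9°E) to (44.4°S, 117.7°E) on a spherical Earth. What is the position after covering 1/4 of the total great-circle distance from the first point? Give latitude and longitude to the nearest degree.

From cos δ = sin φ₁ sin φ₂ + cos φ₁ cos φ₂ cos Δλ, the central angle is δ ≈ 1.018 rad (58.3°).
Interpolate at f = 1/4 with slerp weights a = sin((1−f)δ)/sin δ ≈ 0.813, b = sin(fδ)/sin δ ≈ 0.296.
p = a·p₁ + b·p₂ ≈ (0.239, 0.222, -0.945); φ = arcsin(p_z) ≈ -70.94°, λ = atan2(p_y, p_x) ≈ 42.84°.

≈ (71°S, 43°E)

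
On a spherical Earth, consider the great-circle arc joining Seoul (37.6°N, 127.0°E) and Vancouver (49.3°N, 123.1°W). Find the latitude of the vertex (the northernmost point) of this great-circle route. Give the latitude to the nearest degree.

≈ 60°N

The great circle lies in the plane with unit normal n̂ = (p₁ × p₂)/|p₁ × p₂|.
Here n̂_z ≈ +0.507; the vertex latitude is φ_max = arccos|n̂_z| ≈ 59.5°.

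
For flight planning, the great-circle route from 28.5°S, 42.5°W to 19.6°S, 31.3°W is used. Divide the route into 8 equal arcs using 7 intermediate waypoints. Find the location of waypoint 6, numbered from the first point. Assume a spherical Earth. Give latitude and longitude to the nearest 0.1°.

≈ 21.9°S, 34.0°W

Write both endpoints as unit vectors p₁, p₂ with components (cos φ cos λ, cos φ sin λ, sin φ).
The central angle between the endpoints is δ = arccos(p₁·p₂) ≈ 0.236 rad (13.5°).
Interpolate at f = 6/8 with slerp weights a = sin((1−f)δ)/sin δ ≈ 0.252, b = sin(fδ)/sin δ ≈ 0.753.
p = a·p₁ + b·p₂ ≈ (0.770, -0.518, -0.373); φ = arcsin(p_z) ≈ -21.90°, λ = atan2(p_y, p_x) ≈ -33.96°.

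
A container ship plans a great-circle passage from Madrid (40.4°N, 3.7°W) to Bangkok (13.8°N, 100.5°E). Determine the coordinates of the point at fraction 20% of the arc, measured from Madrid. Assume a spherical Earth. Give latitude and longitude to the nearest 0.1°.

≈ 44.1°N, 20.6°E

Write both endpoints as unit vectors p₁, p₂ with components (cos φ cos λ, cos φ sin λ, sin φ).
The central angle between the endpoints is δ = arccos(p₁·p₂) ≈ 1.598 rad (91.5°).
Interpolate at f = 0.20 with slerp weights a = sin((1−f)δ)/sin δ ≈ 0.958, b = sin(fδ)/sin δ ≈ 0.314.
p = a·p₁ + b·p₂ ≈ (0.672, 0.253, 0.696); φ = arcsin(p_z) ≈ 44.09°, λ = atan2(p_y, p_x) ≈ 20.62°.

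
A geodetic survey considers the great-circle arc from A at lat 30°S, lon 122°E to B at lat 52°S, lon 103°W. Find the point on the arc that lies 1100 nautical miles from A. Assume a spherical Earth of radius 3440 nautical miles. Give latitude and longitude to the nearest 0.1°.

Convert each endpoint to a unit vector on the sphere (x = cos φ cos λ, y = cos φ sin λ, z = sin φ).
The central angle between the endpoints is δ = arccos(p₁·p₂) ≈ 1.554 rad (89.0°). The total great-circle distance is δ·R ≈ 1.554 × 3440 ≈ 5345 nmi, so the target fraction is f = 1100/5345 ≈ 0.206.
Interpolate at f ≈ 0.206 with slerp weights a = sin((1−f)δ)/sin δ ≈ 0.944, b = sin(fδ)/sin δ ≈ 0.314.
p = a·p₁ + b·p₂ ≈ (-0.477, 0.505, -0.720); φ = arcsin(p_z) ≈ -46.03°, λ = atan2(p_y, p_x) ≈ 133.37°.

≈ lat 46.0°S, lon 133.4°E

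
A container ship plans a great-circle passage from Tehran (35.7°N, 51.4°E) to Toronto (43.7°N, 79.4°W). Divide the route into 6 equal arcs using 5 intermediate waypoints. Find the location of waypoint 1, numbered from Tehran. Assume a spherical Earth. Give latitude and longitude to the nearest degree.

Convert each endpoint to a unit vector on the sphere (x = cos φ cos λ, y = cos φ sin λ, z = sin φ).
The central angle between the endpoints is δ = arccos(p₁·p₂) ≈ 1.551 rad (88.9°).
Interpolate at f = 1/6 with slerp weights a = sin((1−f)δ)/sin δ ≈ 0.962, b = sin(fδ)/sin δ ≈ 0.256.
p = a·p₁ + b·p₂ ≈ (0.521, 0.429, 0.738); φ = arcsin(p_z) ≈ 47.55°, λ = atan2(p_y, p_x) ≈ 39.43°.

≈ (48°N, 39°E)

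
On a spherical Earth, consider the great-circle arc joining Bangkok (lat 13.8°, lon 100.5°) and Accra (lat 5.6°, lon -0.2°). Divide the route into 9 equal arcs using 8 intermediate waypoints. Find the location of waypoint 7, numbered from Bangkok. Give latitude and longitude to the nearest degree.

Write both endpoints as unit vectors p₁, p₂ with components (cos φ cos λ, cos φ sin λ, sin φ).
The central angle between the endpoints is δ = arccos(p₁·p₂) ≈ 1.728 rad (99.0°).
Interpolate at f = 7/9 with slerp weights a = sin((1−f)δ)/sin δ ≈ 0.379, b = sin(fδ)/sin δ ≈ 0.986.
p = a·p₁ + b·p₂ ≈ (0.915, 0.359, 0.187); φ = arcsin(p_z) ≈ 10.76°, λ = atan2(p_y, p_x) ≈ 21.41°.

≈ lat 11°, lon 21°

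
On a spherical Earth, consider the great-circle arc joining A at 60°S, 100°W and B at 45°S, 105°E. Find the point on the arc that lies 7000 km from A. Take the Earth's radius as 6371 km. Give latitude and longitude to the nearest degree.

From cos δ = sin φ₁ sin φ₂ + cos φ₁ cos φ₂ cos Δλ, the central angle is δ ≈ 1.275 rad (73.0°). The total great-circle distance is δ·R ≈ 1.275 × 6371 ≈ 8120 km, so the target fraction is f = 7000/8120 ≈ 0.862.
Interpolate at f ≈ 0.862 with slerp weights a = sin((1−f)δ)/sin δ ≈ 0.183, b = sin(fδ)/sin δ ≈ 0.931.
p = a·p₁ + b·p₂ ≈ (-0.186, 0.546, -0.817); φ = arcsin(p_z) ≈ -54.77°, λ = atan2(p_y, p_x) ≈ 108.84°.

≈ 55°S, 109°E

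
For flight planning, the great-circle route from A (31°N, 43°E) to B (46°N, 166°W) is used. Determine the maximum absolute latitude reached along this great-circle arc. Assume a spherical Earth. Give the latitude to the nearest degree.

The great circle lies in the plane with unit normal n̂ = (p₁ × p₂)/|p₁ × p₂|.
Here n̂_z ≈ +0.292; the vertex latitude is φ_max = arccos|n̂_z| ≈ 73.0°.

≈ 73°N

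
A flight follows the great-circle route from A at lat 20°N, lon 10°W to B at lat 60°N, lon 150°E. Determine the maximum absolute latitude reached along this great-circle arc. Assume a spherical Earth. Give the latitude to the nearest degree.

The great circle lies in the plane with unit normal n̂ = (p₁ × p₂)/|p₁ × p₂|.
Here n̂_z ≈ +0.162; the vertex latitude is φ_max = arccos|n̂_z| ≈ 80.7°.
Check via Clairaut: cos φ_max = |cos φ₁| · sin C = cos(20.0°)·sin(10.0°) ≈ 0.162, again giving ≈ 80.7°.

≈ 81°N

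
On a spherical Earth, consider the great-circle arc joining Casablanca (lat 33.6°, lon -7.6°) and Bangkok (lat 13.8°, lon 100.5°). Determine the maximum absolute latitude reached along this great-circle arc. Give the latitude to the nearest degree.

≈ 39°

The great circle lies in the plane with unit normal n̂ = (p₁ × p₂)/|p₁ × p₂|.
Here n̂_z ≈ +0.774; the vertex latitude is φ_max = arccos|n̂_z| ≈ 39.3°.
Check via Clairaut: cos φ_max = |cos φ₁| · sin C = cos(33.6°)·sin(68.4°) ≈ 0.774, again giving ≈ 39.3°.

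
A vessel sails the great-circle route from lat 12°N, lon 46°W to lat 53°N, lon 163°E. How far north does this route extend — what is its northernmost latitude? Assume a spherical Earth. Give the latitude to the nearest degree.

The great circle lies in the plane with unit normal n̂ = (p₁ × p₂)/|p₁ × p₂|.
Here n̂_z ≈ -0.305; the vertex latitude is φ_max = arccos|n̂_z| ≈ 72.3°.
Check via Clairaut: cos φ_max = |cos φ₁| · sin C = cos(12.0°)·sin(18.1°) ≈ 0.305, again giving ≈ 72.3°.

≈ 72°N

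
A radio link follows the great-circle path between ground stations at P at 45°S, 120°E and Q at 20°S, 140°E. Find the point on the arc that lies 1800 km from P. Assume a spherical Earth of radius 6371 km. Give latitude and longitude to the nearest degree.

≈ 32°S, 132°E

The haversine formula gives a central angle δ ≈ 0.523 rad (30.0°) between the endpoints. The total great-circle distance is δ·R ≈ 0.523 × 6371 ≈ 3333 km, so the target fraction is f = 1800/3333 ≈ 0.540.
Interpolate at f ≈ 0.540 with slerp weights a = sin((1−f)δ)/sin δ ≈ 0.477, b = sin(fδ)/sin δ ≈ 0.558.
p = a·p₁ + b·p₂ ≈ (-0.570, 0.629, -0.528); φ = arcsin(p_z) ≈ -31.88°, λ = atan2(p_y, p_x) ≈ 132.19°.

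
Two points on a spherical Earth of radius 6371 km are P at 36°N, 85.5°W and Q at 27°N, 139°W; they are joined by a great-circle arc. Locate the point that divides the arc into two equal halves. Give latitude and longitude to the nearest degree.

From cos δ = sin φ₁ sin φ₂ + cos φ₁ cos φ₂ cos Δλ, the central angle is δ ≈ 0.802 rad (45.9°).
Interpolate at f = 1/2 with slerp weights a = sin((1−f)δ)/sin δ ≈ 0.543, b = sin(fδ)/sin δ ≈ 0.543.
p = a·p₁ + b·p₂ ≈ (-0.331, -0.755, 0.566); φ = arcsin(p_z) ≈ 34.45°, λ = atan2(p_y, p_x) ≈ -113.64°.

≈ 34°N, 114°W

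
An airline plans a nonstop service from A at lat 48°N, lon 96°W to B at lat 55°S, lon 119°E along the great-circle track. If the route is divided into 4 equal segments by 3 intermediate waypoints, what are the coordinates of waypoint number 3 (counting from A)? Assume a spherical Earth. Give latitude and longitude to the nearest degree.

Write both endpoints as unit vectors p₁, p₂ with components (cos φ cos λ, cos φ sin λ, sin φ).
The central angle between the endpoints is δ = arccos(p₁·p₂) ≈ 2.747 rad (157.4°).
Interpolate at f = 3/4 with slerp weights a = sin((1−f)δ)/sin δ ≈ 1.649, b = sin(fδ)/sin δ ≈ 2.296.
p = a·p₁ + b·p₂ ≈ (-0.754, 0.054, -0.655); φ = arcsin(p_z) ≈ -40.92°, λ = atan2(p_y, p_x) ≈ 175.88°.

≈ lat 41°S, lon 176°E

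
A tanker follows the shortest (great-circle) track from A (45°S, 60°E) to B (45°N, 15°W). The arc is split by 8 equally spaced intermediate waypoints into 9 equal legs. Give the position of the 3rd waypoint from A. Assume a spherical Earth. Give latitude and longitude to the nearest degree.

≈ (16°S, 32°E)

Convert each endpoint to a unit vector on the sphere (x = cos φ cos λ, y = cos φ sin λ, z = sin φ).
The central angle between the endpoints is δ = arccos(p₁·p₂) ≈ 1.950 rad (111.8°).
Interpolate at f = 3/9 with slerp weights a = sin((1−f)δ)/sin δ ≈ 1.038, b = sin(fδ)/sin δ ≈ 0.652.
p = a·p₁ + b·p₂ ≈ (0.812, 0.516, -0.273); φ = arcsin(p_z) ≈ -15.83°, λ = atan2(p_y, p_x) ≈ 32.44°.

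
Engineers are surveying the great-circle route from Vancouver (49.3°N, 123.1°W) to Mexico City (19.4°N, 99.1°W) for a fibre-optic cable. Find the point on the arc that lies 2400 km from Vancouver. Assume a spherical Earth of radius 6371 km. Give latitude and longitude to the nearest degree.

≈ 32°N, 107°W

Convert each endpoint to a unit vector on the sphere (x = cos φ cos λ, y = cos φ sin λ, z = sin φ).
The central angle between the endpoints is δ = arccos(p₁·p₂) ≈ 0.620 rad (35.5°). The total great-circle distance is δ·R ≈ 0.620 × 6371 ≈ 3952 km, so the target fraction is f = 2400/3952 ≈ 0.607.
Interpolate at f ≈ 0.607 with slerp weights a = sin((1−f)δ)/sin δ ≈ 0.415, b = sin(fδ)/sin δ ≈ 0.633.
p = a·p₁ + b·p₂ ≈ (-0.242, -0.816, 0.525); φ = arcsin(p_z) ≈ 31.65°, λ = atan2(p_y, p_x) ≈ -106.53°.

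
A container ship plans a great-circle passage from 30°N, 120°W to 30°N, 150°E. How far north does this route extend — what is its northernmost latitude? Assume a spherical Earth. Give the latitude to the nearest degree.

The great circle lies in the plane with unit normal n̂ = (p₁ × p₂)/|p₁ × p₂|.
Here n̂_z ≈ -0.775; the vertex latitude is φ_max = arccos|n̂_z| ≈ 39.2°.
Check via Clairaut: cos φ_max = |cos φ₁| · sin C = cos(30.0°)·sin(63.4°) ≈ 0.775, again giving ≈ 39.2°.

≈ 39°N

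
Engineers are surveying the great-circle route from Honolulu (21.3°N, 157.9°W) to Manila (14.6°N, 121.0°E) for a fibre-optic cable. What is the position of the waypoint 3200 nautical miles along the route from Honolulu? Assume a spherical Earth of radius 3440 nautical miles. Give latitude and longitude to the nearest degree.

≈ 21°N, 145°E

Write both endpoints as unit vectors p₁, p₂ with components (cos φ cos λ, cos φ sin λ, sin φ).
The central angle between the endpoints is δ = arccos(p₁·p₂) ≈ 1.338 rad (76.6°). The total great-circle distance is δ·R ≈ 1.338 × 3440 ≈ 4601 nmi, so the target fraction is f = 3200/4601 ≈ 0.695.
Interpolate at f ≈ 0.695 with slerp weights a = sin((1−f)δ)/sin δ ≈ 0.407, b = sin(fδ)/sin δ ≈ 0.824.
p = a·p₁ + b·p₂ ≈ (-0.762, 0.541, 0.356); φ = arcsin(p_z) ≈ 20.83°, λ = atan2(p_y, p_x) ≈ 144.65°.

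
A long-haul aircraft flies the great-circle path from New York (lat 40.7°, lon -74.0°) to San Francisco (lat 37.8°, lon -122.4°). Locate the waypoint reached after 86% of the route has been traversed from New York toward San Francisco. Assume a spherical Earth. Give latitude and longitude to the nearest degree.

≈ lat 39°, lon -116°

From cos δ = sin φ₁ sin φ₂ + cos φ₁ cos φ₂ cos Δλ, the central angle is δ ≈ 0.648 rad (37.1°).
Interpolate at f = 0.86 with slerp weights a = sin((1−f)δ)/sin δ ≈ 0.150, b = sin(fδ)/sin δ ≈ 0.876.
p = a·p₁ + b·p₂ ≈ (-0.340, -0.694, 0.635); φ = arcsin(p_z) ≈ 39.41°, λ = atan2(p_y, p_x) ≈ -116.08°.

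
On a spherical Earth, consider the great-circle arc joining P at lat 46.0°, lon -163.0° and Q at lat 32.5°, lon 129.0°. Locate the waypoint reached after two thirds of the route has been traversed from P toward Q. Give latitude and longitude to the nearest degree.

≈ lat 41°, lon 148°

Write both endpoints as unit vectors p₁, p₂ with components (cos φ cos λ, cos φ sin λ, sin φ).
The central angle between the endpoints is δ = arccos(p₁·p₂) ≈ 0.920 rad (52.7°).
Interpolate at f = 2/3 with slerp weights a = sin((1−f)δ)/sin δ ≈ 0.379, b = sin(fδ)/sin δ ≈ 0.723.
p = a·p₁ + b·p₂ ≈ (-0.636, 0.397, 0.662); φ = arcsin(p_z) ≈ 41.42°, λ = atan2(p_y, p_x) ≈ 148.02°.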